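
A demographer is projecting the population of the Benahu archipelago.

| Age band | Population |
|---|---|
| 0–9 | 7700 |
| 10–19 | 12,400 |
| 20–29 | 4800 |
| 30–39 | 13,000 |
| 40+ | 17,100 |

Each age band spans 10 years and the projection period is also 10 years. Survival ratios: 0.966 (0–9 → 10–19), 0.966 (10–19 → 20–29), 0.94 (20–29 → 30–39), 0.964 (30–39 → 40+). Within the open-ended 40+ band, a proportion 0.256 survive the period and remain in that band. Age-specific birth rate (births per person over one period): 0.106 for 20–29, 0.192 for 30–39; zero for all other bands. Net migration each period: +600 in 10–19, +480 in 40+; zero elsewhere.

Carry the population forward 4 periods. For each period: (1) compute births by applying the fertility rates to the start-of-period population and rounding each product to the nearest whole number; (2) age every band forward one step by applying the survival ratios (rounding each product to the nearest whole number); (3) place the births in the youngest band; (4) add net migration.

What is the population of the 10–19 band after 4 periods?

— Period 1 —
Births: 4800 × 0.106 = 509  |  13000 × 0.192 = 2496 → total 3005
10–19: 7700 × 0.966 = 7438
20–29: 12400 × 0.966 = 11978
30–39: 4800 × 0.94 = 4512
40+: 13000 × 0.964 + 17100 × 0.256 = 12532 + 4378 = 16910
Net migration: 10–19 + 600 → 8038; 40+ + 480 → 17390
Population now: 0–9=3005, 10–19=8038, 20–29=11978, 30–39=4512, 40+=17390
— Period 2 —
Births: 11978 × 0.106 = 1270  |  4512 × 0.192 = 866 → total 2136
10–19: 3005 × 0.966 = 2903
20–29: 8038 × 0.966 = 7765
30–39: 11978 × 0.94 = 11259
40+: 4512 × 0.964 + 17390 × 0.256 = 4350 + 4452 = 8802
Net migration: 10–19 + 600 → 3503; 40+ + 480 → 9282
Population now: 0–9=2136, 10–19=3503, 20–29=7765, 30–39=11259, 40+=9282
— Period 3 —
Births: 7765 × 0.106 = 823  |  11259 × 0.192 = 2162 → total 2985
10–19: 2136 × 0.966 = 2063
20–29: 3503 × 0.966 = 3384
30–39: 7765 × 0.94 = 7299
40+: 11259 × 0.964 + 9282 × 0.256 = 10854 + 2376 = 13230
Net migration: 10–19 + 600 → 2663; 40+ + 480 → 13710
Population now: 0–9=2985, 10–19=2663, 20–29=3384, 30–39=7299, 40+=13710
— Period 4 —
Births: 3384 × 0.106 = 359  |  7299 × 0.192 = 1401 → total 1760
10–19: 2985 × 0.966 = 2884
20–29: 2663 × 0.966 = 2572
30–39: 3384 × 0.94 = 3181
40+: 7299 × 0.964 + 13710 × 0.256 = 7036 + 3510 = 10546
Net migration: 10–19 + 600 → 3484; 40+ + 480 → 11026
Population now: 0–9=1760, 10–19=3484, 20–29=2572, 30–39=3181, 40+=11026

3484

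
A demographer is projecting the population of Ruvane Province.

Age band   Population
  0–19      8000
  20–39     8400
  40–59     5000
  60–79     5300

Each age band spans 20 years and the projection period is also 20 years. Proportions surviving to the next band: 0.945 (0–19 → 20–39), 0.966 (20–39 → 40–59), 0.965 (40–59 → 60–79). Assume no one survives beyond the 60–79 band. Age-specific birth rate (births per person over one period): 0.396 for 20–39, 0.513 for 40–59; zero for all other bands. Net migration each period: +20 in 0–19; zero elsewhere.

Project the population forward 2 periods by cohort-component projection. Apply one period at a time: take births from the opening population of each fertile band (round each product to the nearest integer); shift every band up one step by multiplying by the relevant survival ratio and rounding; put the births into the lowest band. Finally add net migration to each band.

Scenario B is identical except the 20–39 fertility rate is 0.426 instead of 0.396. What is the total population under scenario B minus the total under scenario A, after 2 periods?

465

— Period 1 —
Births: 8400 * 0.396 = 3326, 5000 * 0.513 = 2565 — total 5891
20–39: 8000 * 0.945 = 7560
40–59: 8400 * 0.966 = 8114
60–79: 5000 * 0.965 = 4825
Net migration: 0–19 + 20 → 5911
Giving 5911 / 7560 / 8114 / 4825.
— Period 2 —
Births: 7560 * 0.396 = 2994, 8114 * 0.513 = 4162 — total 7156
20–39: 5911 * 0.945 = 5586
40–59: 7560 * 0.966 = 7303
60–79: 8114 * 0.965 = 7830
Net migration: 0–19 + 20 → 7176
Giving 7176 / 5586 / 7303 / 7830.
Scenario A total after 2 periods: 27895
Scenario B projection —
— Period 1 —
Births: 8400 * 0.426 = 3578, 5000 * 0.513 = 2565 — total 6143
20–39: 8000 * 0.945 = 7560
40–59: 8400 * 0.966 = 8114
60–79: 5000 * 0.965 = 4825
Net migration: 0–19 + 20 → 6163
Giving 6163 / 7560 / 8114 / 4825.
— Period 2 —
Births: 7560 * 0.426 = 3221, 8114 * 0.513 = 4162 — total 7383
20–39: 6163 * 0.945 = 5824
40–59: 7560 * 0.966 = 7303
60–79: 8114 * 0.965 = 7830
Net migration: 0–19 + 20 → 7403
Giving 7403 / 5824 / 7303 / 7830.
Scenario B total after 2 periods: 28360
Difference B − A = 28360 − 27895 = 465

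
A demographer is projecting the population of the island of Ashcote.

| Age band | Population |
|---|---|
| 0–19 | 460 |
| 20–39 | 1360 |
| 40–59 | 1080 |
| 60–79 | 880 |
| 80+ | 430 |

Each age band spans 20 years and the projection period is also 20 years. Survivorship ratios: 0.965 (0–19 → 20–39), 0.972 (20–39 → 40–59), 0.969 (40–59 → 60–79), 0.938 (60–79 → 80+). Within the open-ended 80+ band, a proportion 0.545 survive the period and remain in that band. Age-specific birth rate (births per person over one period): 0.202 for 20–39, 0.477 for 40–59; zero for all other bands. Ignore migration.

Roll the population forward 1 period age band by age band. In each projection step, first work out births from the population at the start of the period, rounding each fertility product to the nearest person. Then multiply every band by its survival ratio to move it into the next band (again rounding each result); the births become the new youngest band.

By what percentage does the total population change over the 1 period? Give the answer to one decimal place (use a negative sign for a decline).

10.7

— Period 1 —
Births: 1360 × 0.202 = 275 ; 1080 × 0.477 = 515 → 790
20–39: 460 × 0.965 = 444
40–59: 1360 × 0.972 = 1322
60–79: 1080 × 0.969 = 1047
80+: 880 × 0.938 + 430 × 0.545 = 825 + 234 = 1059
End of period: [790, 444, 1322, 1047, 1059]
Total: 4210 → 4662; change = 452; percentage change = 10.7%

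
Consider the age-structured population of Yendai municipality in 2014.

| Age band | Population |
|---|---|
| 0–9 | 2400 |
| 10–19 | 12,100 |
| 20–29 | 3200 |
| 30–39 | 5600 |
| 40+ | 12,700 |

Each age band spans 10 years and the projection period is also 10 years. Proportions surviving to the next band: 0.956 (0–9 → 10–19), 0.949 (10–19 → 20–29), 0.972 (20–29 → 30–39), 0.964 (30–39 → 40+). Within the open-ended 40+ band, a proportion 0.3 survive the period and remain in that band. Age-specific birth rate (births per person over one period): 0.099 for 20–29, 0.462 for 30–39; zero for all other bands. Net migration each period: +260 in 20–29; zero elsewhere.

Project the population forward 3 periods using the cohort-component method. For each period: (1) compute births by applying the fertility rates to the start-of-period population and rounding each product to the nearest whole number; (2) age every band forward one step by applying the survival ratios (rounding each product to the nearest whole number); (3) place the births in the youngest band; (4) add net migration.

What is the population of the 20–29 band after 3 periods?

Period 1.
Births: 3200 * 0.099 = 317 ; 5600 * 0.462 = 2587 → 2904
10–19: 2400 * 0.956 = 2294
20–29: 12100 * 0.949 = 11483
30–39: 3200 * 0.972 = 3110
40+: 5600 * 0.964 + 12700 * 0.3 = 5398 + 3810 = 9208
Net migration: 20–29 + 260 → 11743
End of period: [2904, 2294, 11743, 3110, 9208]
Period 2.
Births: 11743 * 0.099 = 1163 ; 3110 * 0.462 = 1437 → 2600
10–19: 2904 * 0.956 = 2776
20–29: 2294 * 0.949 = 2177
30–39: 11743 * 0.972 = 11414
40+: 3110 * 0.964 + 9208 * 0.3 = 2998 + 2762 = 5760
Net migration: 20–29 + 260 → 2437
End of period: [2600, 2776, 2437, 11414, 5760]
Period 3.
Births: 2437 * 0.099 = 241 ; 11414 * 0.462 = 5273 → 5514
10–19: 2600 * 0.956 = 2486
20–29: 2776 * 0.949 = 2634
30–39: 2437 * 0.972 = 2369
40+: 11414 * 0.964 + 5760 * 0.3 = 11003 + 1728 = 12731
Net migration: 20–29 + 260 → 2894
End of period: [5514, 2486, 2894, 2369, 12731]

2894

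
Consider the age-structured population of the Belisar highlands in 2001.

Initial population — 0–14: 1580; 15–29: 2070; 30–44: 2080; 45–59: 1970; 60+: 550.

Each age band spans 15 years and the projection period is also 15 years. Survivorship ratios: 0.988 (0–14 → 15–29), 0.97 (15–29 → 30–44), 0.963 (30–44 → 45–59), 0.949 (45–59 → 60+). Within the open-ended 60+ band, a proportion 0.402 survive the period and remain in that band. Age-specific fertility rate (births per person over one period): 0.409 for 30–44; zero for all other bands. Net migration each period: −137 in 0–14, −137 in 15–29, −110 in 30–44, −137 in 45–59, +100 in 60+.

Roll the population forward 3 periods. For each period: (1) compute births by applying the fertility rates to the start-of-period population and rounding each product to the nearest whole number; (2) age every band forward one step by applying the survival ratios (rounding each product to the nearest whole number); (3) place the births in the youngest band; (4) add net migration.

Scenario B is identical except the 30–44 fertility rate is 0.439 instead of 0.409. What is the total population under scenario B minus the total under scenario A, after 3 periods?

155

(Bands numbered youngest = 1 to oldest = 5.)
— Period 1 —
Births: 2080 * 0.409 = 851
Band 2: 1580 * 0.988 = 1561
Band 3: 2070 * 0.97 = 2008
Band 4: 2080 * 0.963 = 2003
Band 5: 1970 * 0.949 + 550 * 0.402 = 1870 + 221 = 2091
Net migration: Band 1 − 137 → 714; Band 2 − 137 → 1424; Band 3 − 110 → 1898; Band 4 − 137 → 1866; Band 5 + 100 → 2191
→ [714, 1424, 1898, 1866, 2191]
— Period 2 —
Births: 1898 * 0.409 = 776
Band 2: 714 * 0.988 = 705
Band 3: 1424 * 0.97 = 1381
Band 4: 1898 * 0.963 = 1828
Band 5: 1866 * 0.949 + 2191 * 0.402 = 1771 + 881 = 2652
Net migration: Band 1 − 137 → 639; Band 2 − 137 → 568; Band 3 − 110 → 1271; Band 4 − 137 → 1691; Band 5 + 100 → 2752
→ [639, 568, 1271, 1691, 2752]
— Period 3 —
Births: 1271 * 0.409 = 520
Band 2: 639 * 0.988 = 631
Band 3: 568 * 0.97 = 551
Band 4: 1271 * 0.963 = 1224
Band 5: 1691 * 0.949 + 2752 * 0.402 = 1605 + 1106 = 2711
Net migration: Band 1 − 137 → 383; Band 2 − 137 → 494; Band 3 − 110 → 441; Band 4 − 137 → 1087; Band 5 + 100 → 2811
→ [383, 494, 441, 1087, 2811]
Scenario A total after 3 periods: 5216
Scenario B projection —
— Period 1 —
Births: 2080 * 0.439 = 913
Band 2: 1580 * 0.988 = 1561
Band 3: 2070 * 0.97 = 2008
Band 4: 2080 * 0.963 = 2003
Band 5: 1970 * 0.949 + 550 * 0.402 = 1870 + 221 = 2091
Net migration: Band 1 − 137 → 776; Band 2 − 137 → 1424; Band 3 − 110 → 1898; Band 4 − 137 → 1866; Band 5 + 100 → 2191
→ [776, 1424, 1898, 1866, 2191]
— Period 2 —
Births: 1898 * 0.439 = 833
Band 2: 776 * 0.988 = 767
Band 3: 1424 * 0.97 = 1381
Band 4: 1898 * 0.963 = 1828
Band 5: 1866 * 0.949 + 2191 * 0.402 = 1771 + 881 = 2652
Net migration: Band 1 − 137 → 696; Band 2 − 137 → 630; Band 3 − 110 → 1271; Band 4 − 137 → 1691; Band 5 + 100 → 2752
→ [696, 630, 1271, 1691, 2752]
— Period 3 —
Births: 1271 * 0.439 = 558
Band 2: 696 * 0.988 = 688
Band 3: 630 * 0.97 = 611
Band 4: 1271 * 0.963 = 1224
Band 5: 1691 * 0.949 + 2752 * 0.402 = 1605 + 1106 = 2711
Net migration: Band 1 − 137 → 421; Band 2 − 137 → 551; Band 3 − 110 → 501; Band 4 − 137 → 1087; Band 5 + 100 → 2811
→ [421, 551, 501, 1087, 2811]
Scenario B total after 3 periods: 5371
Difference B − A = 5371 − 5216 = 155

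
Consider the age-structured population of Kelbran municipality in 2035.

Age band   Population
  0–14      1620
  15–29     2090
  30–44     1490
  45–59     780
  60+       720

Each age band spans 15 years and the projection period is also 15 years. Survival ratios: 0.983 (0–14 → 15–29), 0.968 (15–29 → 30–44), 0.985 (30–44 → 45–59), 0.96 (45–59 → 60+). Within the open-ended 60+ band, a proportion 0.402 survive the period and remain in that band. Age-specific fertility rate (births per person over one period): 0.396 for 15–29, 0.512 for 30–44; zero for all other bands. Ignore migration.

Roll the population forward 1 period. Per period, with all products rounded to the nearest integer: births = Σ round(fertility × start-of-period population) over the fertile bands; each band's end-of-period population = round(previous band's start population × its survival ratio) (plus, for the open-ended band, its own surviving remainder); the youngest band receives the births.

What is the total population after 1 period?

7712

Numbering the groups 1..5 from youngest to oldest:
Period 1:
Births: 2090 × 0.396 = 828 ; 1490 × 0.512 = 763 → 1591
Group 2: 1620 × 0.983 = 1592
Group 3: 2090 × 0.968 = 2023
Group 4: 1490 × 0.985 = 1468
Group 5: 780 × 0.96 + 720 × 0.402 = 749 + 289 = 1038
Giving 1591 / 1592 / 2023 / 1468 / 1038.
Total after period 1: 1591 + 1592 + 2023 + 1468 + 1038 = 7712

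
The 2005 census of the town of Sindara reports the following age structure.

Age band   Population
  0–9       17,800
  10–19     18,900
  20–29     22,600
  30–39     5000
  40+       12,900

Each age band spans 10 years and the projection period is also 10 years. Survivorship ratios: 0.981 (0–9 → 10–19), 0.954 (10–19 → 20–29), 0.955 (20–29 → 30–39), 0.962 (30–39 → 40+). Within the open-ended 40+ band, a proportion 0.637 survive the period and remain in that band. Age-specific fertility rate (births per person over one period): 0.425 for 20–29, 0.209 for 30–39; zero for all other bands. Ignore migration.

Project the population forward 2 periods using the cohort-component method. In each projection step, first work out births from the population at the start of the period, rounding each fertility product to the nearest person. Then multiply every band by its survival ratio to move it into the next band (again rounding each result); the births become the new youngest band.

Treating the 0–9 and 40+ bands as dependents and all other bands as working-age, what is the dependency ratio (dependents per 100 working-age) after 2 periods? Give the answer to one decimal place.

(Groups numbered youngest = 1 to oldest = 5.)
[period 1]
Births: 22600 × 0.425 = 9605, 5000 × 0.209 = 1045 → total 10650
Group 2: 17800 × 0.981 = 17462
Group 3: 18900 × 0.954 = 18031
Group 4: 22600 × 0.955 = 21583
Group 5: 5000 × 0.962 + 12900 × 0.637 = 4810 + 8217 = 13027
End of period: [10650, 17462, 18031, 21583, 13027]
[period 2]
Births: 18031 × 0.425 = 7663, 21583 × 0.209 = 4511 → total 12174
Group 2: 10650 × 0.981 = 10448
Group 3: 17462 × 0.954 = 16659
Group 4: 18031 × 0.955 = 17220
Group 5: 21583 × 0.962 + 13027 × 0.637 = 20763 + 8298 = 29061
End of period: [12174, 10448, 16659, 17220, 29061]
Dependents (band 0–9 + band 40+) = 12174 + 29061 = 41235; working-age = 44327; ratio = 41235/44327 × 100 = 93.0

93.0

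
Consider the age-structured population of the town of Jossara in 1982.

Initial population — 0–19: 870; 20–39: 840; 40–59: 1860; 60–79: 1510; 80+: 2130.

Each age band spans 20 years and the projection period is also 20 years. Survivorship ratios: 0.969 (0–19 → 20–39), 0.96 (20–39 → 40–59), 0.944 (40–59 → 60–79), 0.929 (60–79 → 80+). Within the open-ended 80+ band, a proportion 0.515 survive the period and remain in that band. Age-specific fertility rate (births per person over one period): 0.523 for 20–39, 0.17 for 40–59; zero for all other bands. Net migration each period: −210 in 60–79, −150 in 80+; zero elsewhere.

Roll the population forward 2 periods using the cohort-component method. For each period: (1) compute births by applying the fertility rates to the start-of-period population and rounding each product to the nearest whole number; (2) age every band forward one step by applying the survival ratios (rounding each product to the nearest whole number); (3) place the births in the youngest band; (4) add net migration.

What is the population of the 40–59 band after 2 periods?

809

[period 1]
Births: 840 * 0.523 = 439, 1860 * 0.17 = 316 → total 755
20–39: 870 * 0.969 = 843
40–59: 840 * 0.96 = 806
60–79: 1860 * 0.944 = 1756
80+: 1510 * 0.929 + 2130 * 0.515 = 1403 + 1097 = 2500
Net migration: 60–79 − 210 → 1546; 80+ − 150 → 2350
Giving 755 / 843 / 806 / 1546 / 2350.
[period 2]
Births: 843 * 0.523 = 441, 806 * 0.17 = 137 → total 578
20–39: 755 * 0.969 = 732
40–59: 843 * 0.96 = 809
60–79: 806 * 0.944 = 761
80+: 1546 * 0.929 + 2350 * 0.515 = 1436 + 1210 = 2646
Net migration: 60–79 − 210 → 551; 80+ − 150 → 2496
Giving 578 / 732 / 809 / 551 / 2496.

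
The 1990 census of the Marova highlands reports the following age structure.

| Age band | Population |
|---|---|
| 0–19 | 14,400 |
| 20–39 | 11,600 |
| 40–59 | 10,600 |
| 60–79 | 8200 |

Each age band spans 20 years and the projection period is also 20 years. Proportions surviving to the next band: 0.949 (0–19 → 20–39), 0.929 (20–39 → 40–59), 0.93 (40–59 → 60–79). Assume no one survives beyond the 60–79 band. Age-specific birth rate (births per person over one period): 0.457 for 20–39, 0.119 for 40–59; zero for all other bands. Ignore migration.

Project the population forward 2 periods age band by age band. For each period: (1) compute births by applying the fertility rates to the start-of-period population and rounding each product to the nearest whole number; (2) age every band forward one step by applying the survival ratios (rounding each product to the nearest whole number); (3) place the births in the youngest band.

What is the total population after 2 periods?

36472

After projecting period 1:
Births: 11600 × 0.457 = 5301  |  10600 × 0.119 = 1261 → 6562
20–39: 14400 × 0.949 = 13666
40–59: 11600 × 0.929 = 10776
60–79: 10600 × 0.93 = 9858
Population now: 0–19=6562, 20–39=13666, 40–59=10776, 60–79=9858
After projecting period 2:
Births: 13666 × 0.457 = 6245  |  10776 × 0.119 = 1282 → 7527
20–39: 6562 × 0.949 = 6227
40–59: 13666 × 0.929 = 12696
60–79: 10776 × 0.93 = 10022
Population now: 0–19=7527, 20–39=6227, 40–59=12696, 60–79=10022
Total after period 2: 7527 + 6227 + 12696 + 10022 = 36472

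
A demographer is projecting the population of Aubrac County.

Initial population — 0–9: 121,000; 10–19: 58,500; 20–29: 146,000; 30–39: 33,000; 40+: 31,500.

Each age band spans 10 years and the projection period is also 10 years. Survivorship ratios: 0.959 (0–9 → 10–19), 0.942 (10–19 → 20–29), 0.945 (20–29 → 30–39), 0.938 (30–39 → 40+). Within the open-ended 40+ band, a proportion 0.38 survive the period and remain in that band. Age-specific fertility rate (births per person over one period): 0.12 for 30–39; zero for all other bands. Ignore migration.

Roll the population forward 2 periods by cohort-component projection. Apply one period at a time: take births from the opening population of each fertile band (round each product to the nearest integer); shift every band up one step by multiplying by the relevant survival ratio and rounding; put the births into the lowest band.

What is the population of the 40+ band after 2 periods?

145727

Numbering the bands 1..5 from youngest to oldest:
[period 1]
Births: 33000 * 0.12 = 3960
Band 2: 121000 * 0.959 = 116039
Band 3: 58500 * 0.942 = 55107
Band 4: 146000 * 0.945 = 137970
Band 5: 33000 * 0.938 + 31500 * 0.38 = 30954 + 11970 = 42924
Population now: 0–9=3960, 10–19=116039, 20–29=55107, 30–39=137970, 40+=42924
[period 2]
Births: 137970 * 0.12 = 16556
Band 2: 3960 * 0.959 = 3798
Band 3: 116039 * 0.942 = 109309
Band 4: 55107 * 0.945 = 52076
Band 5: 137970 * 0.938 + 42924 * 0.38 = 129416 + 16311 = 145727
Population now: 0–9=16556, 10–19=3798, 20–29=109309, 30–39=52076, 40+=145727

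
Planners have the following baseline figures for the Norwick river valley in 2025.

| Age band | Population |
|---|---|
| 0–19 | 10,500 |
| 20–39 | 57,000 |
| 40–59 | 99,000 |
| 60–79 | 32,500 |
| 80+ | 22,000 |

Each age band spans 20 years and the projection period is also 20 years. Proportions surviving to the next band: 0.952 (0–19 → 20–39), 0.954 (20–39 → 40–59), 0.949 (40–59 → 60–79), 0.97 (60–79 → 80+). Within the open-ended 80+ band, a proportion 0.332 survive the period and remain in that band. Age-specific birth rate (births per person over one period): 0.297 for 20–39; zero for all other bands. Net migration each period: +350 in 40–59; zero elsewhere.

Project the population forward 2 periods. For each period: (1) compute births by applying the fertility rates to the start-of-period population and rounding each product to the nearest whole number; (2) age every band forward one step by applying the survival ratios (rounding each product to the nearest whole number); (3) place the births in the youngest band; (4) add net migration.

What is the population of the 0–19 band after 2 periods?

Call the groups 1 to 5, youngest first.
— Period 1 —
Births: 57000 × 0.297 = 16929
Group 2: 10500 × 0.952 = 9996
Group 3: 57000 × 0.954 = 54378
Group 4: 99000 × 0.949 = 93951
Group 5: 32500 × 0.97 + 22000 × 0.332 = 31525 + 7304 = 38829
Net migration: Group 3 + 350 → 54728
→ [16929, 9996, 54728, 93951, 38829]
— Period 2 —
Births: 9996 × 0.297 = 2969
Group 2: 16929 × 0.952 = 16116
Group 3: 9996 × 0.954 = 9536
Group 4: 54728 × 0.949 = 51937
Group 5: 93951 × 0.97 + 38829 × 0.332 = 91132 + 12891 = 104023
Net migration: Group 3 + 350 → 9886
→ [2969, 16116, 9886, 51937, 104023]

2969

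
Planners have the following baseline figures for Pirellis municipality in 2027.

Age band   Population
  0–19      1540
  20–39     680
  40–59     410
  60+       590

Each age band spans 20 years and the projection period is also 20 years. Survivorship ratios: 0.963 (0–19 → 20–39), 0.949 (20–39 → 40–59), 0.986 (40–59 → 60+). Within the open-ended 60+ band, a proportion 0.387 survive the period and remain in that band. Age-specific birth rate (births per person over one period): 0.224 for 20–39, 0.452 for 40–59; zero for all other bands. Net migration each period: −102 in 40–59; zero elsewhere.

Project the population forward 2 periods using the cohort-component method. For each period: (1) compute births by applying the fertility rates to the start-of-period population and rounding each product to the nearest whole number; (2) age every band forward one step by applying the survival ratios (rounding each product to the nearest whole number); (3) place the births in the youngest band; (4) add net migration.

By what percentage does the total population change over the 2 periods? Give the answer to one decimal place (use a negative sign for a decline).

Numbering the bands 1..4 from youngest to oldest:
[period 1]
Births: 680 * 0.224 = 152 ; 410 * 0.452 = 185 → total 337
Band 2: 1540 * 0.963 = 1483
Band 3: 680 * 0.949 = 645
Band 4: 410 * 0.986 + 590 * 0.387 = 404 + 228 = 632
Net migration: Band 3 − 102 → 543
End of period: [337, 1483, 543, 632]
[period 2]
Births: 1483 * 0.224 = 332 ; 543 * 0.452 = 245 → total 577
Band 2: 337 * 0.963 = 325
Band 3: 1483 * 0.949 = 1407
Band 4: 543 * 0.986 + 632 * 0.387 = 535 + 245 = 780
Net migration: Band 3 − 102 → 1305
End of period: [577, 325, 1305, 780]
Total: 3220 → 2987; change = -233; percentage change = -7.2%

-7.2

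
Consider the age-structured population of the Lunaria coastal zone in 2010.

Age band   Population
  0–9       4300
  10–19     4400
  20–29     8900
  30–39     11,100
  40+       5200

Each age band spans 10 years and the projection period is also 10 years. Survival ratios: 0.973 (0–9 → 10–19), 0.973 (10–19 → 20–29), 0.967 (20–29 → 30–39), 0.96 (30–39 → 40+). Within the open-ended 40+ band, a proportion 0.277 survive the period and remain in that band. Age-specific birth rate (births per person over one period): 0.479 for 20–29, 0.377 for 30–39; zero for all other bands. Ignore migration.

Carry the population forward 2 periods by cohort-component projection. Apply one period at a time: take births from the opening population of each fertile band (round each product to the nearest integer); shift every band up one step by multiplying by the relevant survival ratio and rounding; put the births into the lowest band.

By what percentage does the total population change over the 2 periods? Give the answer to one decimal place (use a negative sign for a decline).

-1.7

After projecting period 1:
Births: 8900 × 0.479 = 4263 ; 11100 × 0.377 = 4185 → total 8448
10–19: 4300 × 0.973 = 4184
20–29: 4400 × 0.973 = 4281
30–39: 8900 × 0.967 = 8606
40+: 11100 × 0.96 + 5200 × 0.277 = 10656 + 1440 = 12096
End of period: [8448, 4184, 4281, 8606, 12096]
After projecting period 2:
Births: 4281 × 0.479 = 2051 ; 8606 × 0.377 = 3244 → total 5295
10–19: 8448 × 0.973 = 8220
20–29: 4184 × 0.973 = 4071
30–39: 4281 × 0.967 = 4140
40+: 8606 × 0.96 + 12096 × 0.277 = 8262 + 3351 = 11613
End of period: [5295, 8220, 4071, 4140, 11613]
Total: 33900 → 33339; change = -561; percentage change = -1.7%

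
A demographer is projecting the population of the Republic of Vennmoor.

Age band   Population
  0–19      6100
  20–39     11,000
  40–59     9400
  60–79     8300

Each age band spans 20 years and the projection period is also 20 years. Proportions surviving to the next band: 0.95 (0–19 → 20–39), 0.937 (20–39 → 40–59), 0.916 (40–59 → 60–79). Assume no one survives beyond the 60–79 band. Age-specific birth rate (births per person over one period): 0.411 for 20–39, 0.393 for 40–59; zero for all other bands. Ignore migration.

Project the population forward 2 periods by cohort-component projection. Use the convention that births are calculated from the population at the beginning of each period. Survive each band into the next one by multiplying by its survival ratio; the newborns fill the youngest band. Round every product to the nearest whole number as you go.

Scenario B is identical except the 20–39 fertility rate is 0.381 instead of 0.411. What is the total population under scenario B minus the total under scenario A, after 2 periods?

Call the groups 1 to 4, youngest first.
[period 1]
Births: 11000 × 0.411 = 4521, 9400 × 0.393 = 3694 → 8215
Group 2: 6100 × 0.95 = 5795
Group 3: 11000 × 0.937 = 10307
Group 4: 9400 × 0.916 = 8610
Giving 8215 / 5795 / 10307 / 8610.
[period 2]
Births: 5795 × 0.411 = 2382, 10307 × 0.393 = 4051 → 6433
Group 2: 8215 × 0.95 = 7804
Group 3: 5795 × 0.937 = 5430
Group 4: 10307 × 0.916 = 9441
Giving 6433 / 7804 / 5430 / 9441.
Scenario A total after 2 periods: 29108
Scenario B projection —
[period 1]
Births: 11000 × 0.381 = 4191, 9400 × 0.393 = 3694 → 7885
Group 2: 6100 × 0.95 = 5795
Group 3: 11000 × 0.937 = 10307
Group 4: 9400 × 0.916 = 8610
Giving 7885 / 5795 / 10307 / 8610.
[period 2]
Births: 5795 × 0.381 = 2208, 10307 × 0.393 = 4051 → 6259
Group 2: 7885 × 0.95 = 7491
Group 3: 5795 × 0.937 = 5430
Group 4: 10307 × 0.916 = 9441
Giving 6259 / 7491 / 5430 / 9441.
Scenario B total after 2 periods: 28621
Difference B − A = 28621 − 29108 = -487

-487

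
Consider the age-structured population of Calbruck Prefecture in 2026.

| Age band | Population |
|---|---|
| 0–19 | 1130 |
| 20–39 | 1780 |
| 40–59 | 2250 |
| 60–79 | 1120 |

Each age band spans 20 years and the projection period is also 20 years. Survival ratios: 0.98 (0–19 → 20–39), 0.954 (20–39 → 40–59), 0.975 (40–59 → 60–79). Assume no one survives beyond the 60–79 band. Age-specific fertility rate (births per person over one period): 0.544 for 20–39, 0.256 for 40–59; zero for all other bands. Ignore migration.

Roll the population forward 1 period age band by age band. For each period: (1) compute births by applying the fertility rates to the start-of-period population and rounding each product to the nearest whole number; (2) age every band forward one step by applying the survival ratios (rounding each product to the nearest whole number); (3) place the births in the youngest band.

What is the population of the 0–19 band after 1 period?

After projecting period 1:
Births: 1780 × 0.544 = 968  |  2250 × 0.256 = 576 → total 1544
20–39: 1130 × 0.98 = 1107
40–59: 1780 × 0.954 = 1698
60–79: 2250 × 0.975 = 2194
End of period: [1544, 1107, 1698, 2194]

1544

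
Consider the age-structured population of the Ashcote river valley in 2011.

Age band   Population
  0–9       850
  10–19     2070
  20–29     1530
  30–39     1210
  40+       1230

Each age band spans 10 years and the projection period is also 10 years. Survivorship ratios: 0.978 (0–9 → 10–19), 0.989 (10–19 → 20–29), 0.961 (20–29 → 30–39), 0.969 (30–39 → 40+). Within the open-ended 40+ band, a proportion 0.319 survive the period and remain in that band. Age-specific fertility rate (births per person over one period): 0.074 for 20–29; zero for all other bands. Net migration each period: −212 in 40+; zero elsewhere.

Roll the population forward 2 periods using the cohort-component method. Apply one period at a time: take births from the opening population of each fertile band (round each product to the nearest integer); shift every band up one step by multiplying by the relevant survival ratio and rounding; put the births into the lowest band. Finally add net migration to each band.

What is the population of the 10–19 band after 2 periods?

[period 1]
Births: 1530 * 0.074 = 113
10–19: 850 * 0.978 = 831
20–29: 2070 * 0.989 = 2047
30–39: 1530 * 0.961 = 1470
40+: 1210 * 0.969 + 1230 * 0.319 = 1172 + 392 = 1564
Net migration: 40+ − 212 → 1352
End of period: [113, 831, 2047, 1470, 1352]
[period 2]
Births: 2047 * 0.074 = 151
10–19: 113 * 0.978 = 111
20–29: 831 * 0.989 = 822
30–39: 2047 * 0.961 = 1967
40+: 1470 * 0.969 + 1352 * 0.319 = 1424 + 431 = 1855
Net migration: 40+ − 212 → 1643
End of period: [151, 111, 822, 1967, 1643]

111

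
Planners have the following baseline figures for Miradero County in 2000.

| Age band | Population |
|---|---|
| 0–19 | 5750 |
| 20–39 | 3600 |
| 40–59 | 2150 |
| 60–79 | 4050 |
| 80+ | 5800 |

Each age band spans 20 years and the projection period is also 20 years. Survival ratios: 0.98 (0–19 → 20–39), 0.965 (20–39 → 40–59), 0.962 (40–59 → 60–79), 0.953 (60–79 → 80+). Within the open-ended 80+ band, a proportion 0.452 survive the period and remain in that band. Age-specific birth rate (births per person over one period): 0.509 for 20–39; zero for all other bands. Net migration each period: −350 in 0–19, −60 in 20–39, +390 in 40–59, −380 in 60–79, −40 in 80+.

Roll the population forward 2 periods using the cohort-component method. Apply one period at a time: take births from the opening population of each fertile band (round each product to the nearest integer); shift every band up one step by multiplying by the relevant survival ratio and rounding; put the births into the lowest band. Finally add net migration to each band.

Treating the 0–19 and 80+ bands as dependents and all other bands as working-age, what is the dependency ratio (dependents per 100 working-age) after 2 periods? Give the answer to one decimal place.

Call the bands 1 to 5, youngest first.
Period 1:
Births: 3600 × 0.509 = 1832
Band 2: 5750 × 0.98 = 5635
Band 3: 3600 × 0.965 = 3474
Band 4: 2150 × 0.962 = 2068
Band 5: 4050 × 0.953 + 5800 × 0.452 = 3860 + 2622 = 6482
Net migration: Band 1 − 350 → 1482; Band 2 − 60 → 5575; Band 3 + 390 → 3864; Band 4 − 380 → 1688; Band 5 − 40 → 6442
Giving 1482 / 5575 / 3864 / 1688 / 6442.
Period 2:
Births: 5575 × 0.509 = 2838
Band 2: 1482 × 0.98 = 1452
Band 3: 5575 × 0.965 = 5380
Band 4: 3864 × 0.962 = 3717
Band 5: 1688 × 0.953 + 6442 × 0.452 = 1609 + 2912 = 4521
Net migration: Band 1 − 350 → 2488; Band 2 − 60 → 1392; Band 3 + 390 → 5770; Band 4 − 380 → 3337; Band 5 − 40 → 4481
Giving 2488 / 1392 / 5770 / 3337 / 4481.
Dependents (band 0–19 + band 80+) = 2488 + 4481 = 6969; working-age = 10499; ratio = 6969/10499 × 100 = 66.4

66.4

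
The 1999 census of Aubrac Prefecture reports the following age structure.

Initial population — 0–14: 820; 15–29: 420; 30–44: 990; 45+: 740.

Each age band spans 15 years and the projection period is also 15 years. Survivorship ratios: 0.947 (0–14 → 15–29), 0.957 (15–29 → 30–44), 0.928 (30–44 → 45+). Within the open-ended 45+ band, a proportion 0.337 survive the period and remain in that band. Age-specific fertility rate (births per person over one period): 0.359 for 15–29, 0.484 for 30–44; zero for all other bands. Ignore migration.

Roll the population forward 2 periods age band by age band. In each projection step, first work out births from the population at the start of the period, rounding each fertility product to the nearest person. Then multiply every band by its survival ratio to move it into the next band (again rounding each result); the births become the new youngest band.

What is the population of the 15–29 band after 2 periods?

Call the groups 1 to 4, youngest first.
— Period 1 —
Births: 420 * 0.359 = 151  |  990 * 0.484 = 479 → 630
Group 2: 820 * 0.947 = 777
Group 3: 420 * 0.957 = 402
Group 4: 990 * 0.928 + 740 * 0.337 = 919 + 249 = 1168
End of period: [630, 777, 402, 1168]
— Period 2 —
Births: 777 * 0.359 = 279  |  402 * 0.484 = 195 → 474
Group 2: 630 * 0.947 = 597
Group 3: 777 * 0.957 = 744
Group 4: 402 * 0.928 + 1168 * 0.337 = 373 + 394 = 767
End of period: [474, 597, 744, 767]

597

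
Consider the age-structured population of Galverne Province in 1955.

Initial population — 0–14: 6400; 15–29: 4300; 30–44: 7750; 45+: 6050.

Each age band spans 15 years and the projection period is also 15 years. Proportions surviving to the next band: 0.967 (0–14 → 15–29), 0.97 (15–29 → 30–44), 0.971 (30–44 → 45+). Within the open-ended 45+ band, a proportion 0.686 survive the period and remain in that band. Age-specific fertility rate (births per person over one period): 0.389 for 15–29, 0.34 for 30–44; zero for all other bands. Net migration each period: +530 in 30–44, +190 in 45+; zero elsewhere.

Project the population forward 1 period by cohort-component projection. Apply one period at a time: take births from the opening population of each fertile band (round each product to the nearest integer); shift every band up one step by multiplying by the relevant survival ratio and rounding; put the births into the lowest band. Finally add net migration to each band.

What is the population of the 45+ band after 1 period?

11865

[period 1]
Births: 4300 × 0.389 = 1673  |  7750 × 0.34 = 2635 → total 4308
15–29: 6400 × 0.967 = 6189
30–44: 4300 × 0.97 = 4171
45+: 7750 × 0.971 + 6050 × 0.686 = 7525 + 4150 = 11675
Net migration: 30–44 + 530 → 4701; 45+ + 190 → 11865
Population now: 0–14=4308, 15–29=6189, 30–44=4701, 45+=11865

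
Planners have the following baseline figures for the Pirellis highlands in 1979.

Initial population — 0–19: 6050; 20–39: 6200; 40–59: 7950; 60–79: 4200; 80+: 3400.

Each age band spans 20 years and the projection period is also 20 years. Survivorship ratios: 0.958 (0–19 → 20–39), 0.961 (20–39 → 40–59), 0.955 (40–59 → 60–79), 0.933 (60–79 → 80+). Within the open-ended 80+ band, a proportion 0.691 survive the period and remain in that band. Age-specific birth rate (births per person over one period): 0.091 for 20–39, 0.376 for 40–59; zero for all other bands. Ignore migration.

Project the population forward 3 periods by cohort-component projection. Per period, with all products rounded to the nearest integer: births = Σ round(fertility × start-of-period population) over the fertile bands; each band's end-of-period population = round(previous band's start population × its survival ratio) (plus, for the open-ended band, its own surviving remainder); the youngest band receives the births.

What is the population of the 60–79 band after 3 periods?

— Period 1 —
Births: 6200 × 0.091 = 564 ; 7950 × 0.376 = 2989 ⇒ total 3553
20–39: 6050 × 0.958 = 5796
40–59: 6200 × 0.961 = 5958
60–79: 7950 × 0.955 = 7592
80+: 4200 × 0.933 + 3400 × 0.691 = 3919 + 2349 = 6268
End of period: [3553, 5796, 5958, 7592, 6268]
— Period 2 —
Births: 5796 × 0.091 = 527 ; 5958 × 0.376 = 2240 ⇒ total 2767
20–39: 3553 × 0.958 = 3404
40–59: 5796 × 0.961 = 5570
60–79: 5958 × 0.955 = 5690
80+: 7592 × 0.933 + 6268 × 0.691 = 7083 + 4331 = 11414
End of period: [2767, 3404, 5570, 5690, 11414]
— Period 3 —
Births: 3404 × 0.091 = 310 ; 5570 × 0.376 = 2094 ⇒ total 2404
20–39: 2767 × 0.958 = 2651
40–59: 3404 × 0.961 = 3271
60–79: 5570 × 0.955 = 5319
80+: 5690 × 0.933 + 11414 × 0.691 = 5309 + 7887 = 13196
End of period: [2404, 2651, 3271, 5319, 13196]

5319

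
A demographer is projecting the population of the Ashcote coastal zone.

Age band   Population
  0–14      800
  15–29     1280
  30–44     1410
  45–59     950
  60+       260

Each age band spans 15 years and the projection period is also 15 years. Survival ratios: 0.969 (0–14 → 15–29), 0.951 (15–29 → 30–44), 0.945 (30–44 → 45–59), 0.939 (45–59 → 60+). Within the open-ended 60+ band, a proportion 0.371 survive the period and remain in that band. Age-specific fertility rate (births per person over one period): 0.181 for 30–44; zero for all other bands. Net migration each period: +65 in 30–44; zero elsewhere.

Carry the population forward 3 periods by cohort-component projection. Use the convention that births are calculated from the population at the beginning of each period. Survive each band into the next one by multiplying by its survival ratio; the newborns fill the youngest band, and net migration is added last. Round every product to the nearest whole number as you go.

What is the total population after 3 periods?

3165

— Period 1 —
Births: 1410 * 0.181 = 255
15–29: 800 * 0.969 = 775
30–44: 1280 * 0.951 = 1217
45–59: 1410 * 0.945 = 1332
60+: 950 * 0.939 + 260 * 0.371 = 892 + 96 = 988
Net migration: 30–44 + 65 → 1282
Giving 255 / 775 / 1282 / 1332 / 988.
— Period 2 —
Births: 1282 * 0.181 = 232
15–29: 255 * 0.969 = 247
30–44: 775 * 0.951 = 737
45–59: 1282 * 0.945 = 1211
60+: 1332 * 0.939 + 988 * 0.371 = 1251 + 367 = 1618
Net migration: 30–44 + 65 → 802
Giving 232 / 247 / 802 / 1211 / 1618.
— Period 3 —
Births: 802 * 0.181 = 145
15–29: 232 * 0.969 = 225
30–44: 247 * 0.951 = 235
45–59: 802 * 0.945 = 758
60+: 1211 * 0.939 + 1618 * 0.371 = 1137 + 600 = 1737
Net migration: 30–44 + 65 → 300
Giving 145 / 225 / 300 / 758 / 1737.
Total after period 3: 145 + 225 + 300 + 758 + 1737 = 3165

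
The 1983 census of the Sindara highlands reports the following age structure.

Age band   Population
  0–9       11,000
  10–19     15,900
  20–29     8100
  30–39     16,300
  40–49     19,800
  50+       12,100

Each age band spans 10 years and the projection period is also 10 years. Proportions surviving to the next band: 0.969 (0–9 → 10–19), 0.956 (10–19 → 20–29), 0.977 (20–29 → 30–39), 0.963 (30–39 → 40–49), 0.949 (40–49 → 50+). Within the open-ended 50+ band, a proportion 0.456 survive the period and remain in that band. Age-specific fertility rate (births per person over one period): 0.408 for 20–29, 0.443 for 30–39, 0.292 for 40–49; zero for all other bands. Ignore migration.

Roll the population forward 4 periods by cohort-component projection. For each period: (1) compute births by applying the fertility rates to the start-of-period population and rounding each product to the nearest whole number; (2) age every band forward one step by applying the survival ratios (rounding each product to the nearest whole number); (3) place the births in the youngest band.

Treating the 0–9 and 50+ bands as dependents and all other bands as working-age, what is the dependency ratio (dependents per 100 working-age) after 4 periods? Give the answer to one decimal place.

Period 1:
Births: 8100 × 0.408 = 3305, 16300 × 0.443 = 7221, 19800 × 0.292 = 5782 → total 16308
10–19: 11000 × 0.969 = 10659
20–29: 15900 × 0.956 = 15200
30–39: 8100 × 0.977 = 7914
40–49: 16300 × 0.963 = 15697
50+: 19800 × 0.949 + 12100 × 0.456 = 18790 + 5518 = 24308
Population now: 0–9=16308, 10–19=10659, 20–29=15200, 30–39=7914, 40–49=15697, 50+=24308
Period 2:
Births: 15200 × 0.408 = 6202, 7914 × 0.443 = 3506, 15697 × 0.292 = 4584 → total 14292
10–19: 16308 × 0.969 = 15802
20–29: 10659 × 0.956 = 10190
30–39: 15200 × 0.977 = 14850
40–49: 7914 × 0.963 = 7621
50+: 15697 × 0.949 + 24308 × 0.456 = 14896 + 11084 = 25980
Population now: 0–9=14292, 10–19=15802, 20–29=10190, 30–39=14850, 40–49=7621, 50+=25980
Period 3:
Births: 10190 × 0.408 = 4158, 14850 × 0.443 = 6579, 7621 × 0.292 = 2225 → total 12962
10–19: 14292 × 0.969 = 13849
20–29: 15802 × 0.956 = 15107
30–39: 10190 × 0.977 = 9956
40–49: 14850 × 0.963 = 14301
50+: 7621 × 0.949 + 25980 × 0.456 = 7232 + 11847 = 19079
Population now: 0–9=12962, 10–19=13849, 20–29=15107, 30–39=9956, 40–49=14301, 50+=19079
Period 4:
Births: 15107 × 0.408 = 6164, 9956 × 0.443 = 4411, 14301 × 0.292 = 4176 → total 14751
10–19: 12962 × 0.969 = 12560
20–29: 13849 × 0.956 = 13240
30–39: 15107 × 0.977 = 14760
40–49: 9956 × 0.963 = 9588
50+: 14301 × 0.949 + 19079 × 0.456 = 13572 + 8700 = 22272
Population now: 0–9=14751, 10–19=12560, 20–29=13240, 30–39=14760, 40–49=9588, 50+=22272
Dependents (band 0–9 + band 50+) = 14751 + 22272 = 37023; working-age = 50148; ratio = 37023/50148 × 100 = 73.8

73.8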